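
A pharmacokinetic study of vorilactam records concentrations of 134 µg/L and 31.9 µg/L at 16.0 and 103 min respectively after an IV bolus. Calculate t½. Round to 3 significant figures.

k = ln(C₁/C₂) / (t₂ − t₁) = ln(134/31.9) / (103 − 16.0)
  = 1.435 / 87.00 = 0.01650 min⁻¹
t½ = ln 2 / k = ln 2 / 0.01650 ≈ 42.0 minutes

42.0 minutes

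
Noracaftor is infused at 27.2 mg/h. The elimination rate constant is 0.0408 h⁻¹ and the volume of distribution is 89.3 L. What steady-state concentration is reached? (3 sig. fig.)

CL = k · V = 0.0408 × 89.3 = 3.643 L/h
Css = rate / CL = 27.2 / 3.643 ≈ 7.47 µg/mL

7.47 µg/mL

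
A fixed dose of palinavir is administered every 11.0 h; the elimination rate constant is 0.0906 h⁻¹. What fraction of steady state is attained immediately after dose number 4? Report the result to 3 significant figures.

0.981

f_n = 1 − e^(−nkτ) = 1 − e^(−4 × 0.09060 × 11.0) = 1 − e^(−3.986) = 1 − 0.01857 ≈ 0.981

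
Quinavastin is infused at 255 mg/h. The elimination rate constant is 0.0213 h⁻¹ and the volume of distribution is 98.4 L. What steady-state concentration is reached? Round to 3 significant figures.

122 µg/mL

CL = k · V = 0.0213 × 98.4 = 2.096 L/h
Css = rate / CL = 255 / 2.096 ≈ 122 µg/mL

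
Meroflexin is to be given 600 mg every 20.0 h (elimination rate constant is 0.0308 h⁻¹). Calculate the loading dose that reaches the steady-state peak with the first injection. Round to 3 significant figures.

Accumulation ratio R = 1 / (1 − e^(−kτ)) = 1 / (1 − e^(−0.03080×20.0)) = 1 / (1 − 0.5401) = 2.174
Loading dose = maintenance dose × R = 600 × 2.174 ≈ 1300 mg

1300 mg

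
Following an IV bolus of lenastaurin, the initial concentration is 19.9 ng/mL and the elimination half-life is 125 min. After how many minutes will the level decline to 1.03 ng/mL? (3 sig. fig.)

k = ln 2 / 125 = 0.005545 min⁻¹
C(t) = C₀ e^(−kt)  ⇒  t = ln(C₀/C) / k
t = ln(19.9/1.03) / 0.005545 = 2.961 / 0.005545 ≈ 534 minutes

534 minutes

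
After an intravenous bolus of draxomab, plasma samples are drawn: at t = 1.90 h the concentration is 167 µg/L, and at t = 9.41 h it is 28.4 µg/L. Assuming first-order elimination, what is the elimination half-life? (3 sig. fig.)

2.94 hours

k = ln(C₁/C₂) / (t₂ − t₁) = ln(167/28.4) / (9.41 − 1.90)
  = 1.772 / 7.510 = 0.2359 h⁻¹
t½ = ln 2 / k = ln 2 / 0.2359 ≈ 2.94 hours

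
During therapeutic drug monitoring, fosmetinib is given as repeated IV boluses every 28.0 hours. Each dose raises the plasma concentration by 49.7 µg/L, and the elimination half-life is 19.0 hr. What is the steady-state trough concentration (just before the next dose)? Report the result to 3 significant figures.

28.0 µg/L

k = ln 2 / 19.0 = 0.03648 hr⁻¹
Fraction remaining after one interval: e^(−kτ) = e^(−0.03648 × 28.0) = 0.3601
R = 1 / (1 − 0.3601) = 1.563
Css,max = 49.7 × 1.563 = 77.66 µg/L
Css,min = Css,max × e^(−kτ) = 77.66 × 0.3601 ≈ 28.0 µg/L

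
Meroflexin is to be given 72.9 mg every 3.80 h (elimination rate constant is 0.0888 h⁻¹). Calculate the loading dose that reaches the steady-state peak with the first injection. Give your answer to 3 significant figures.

255 mg

Accumulation ratio R = 1 / (1 − e^(−kτ)) = 1 / (1 − e^(−0.08880×3.80)) = 1 / (1 − 0.7136) = 3.492
Loading dose = maintenance dose × R = 72.9 × 3.492 ≈ 255 mg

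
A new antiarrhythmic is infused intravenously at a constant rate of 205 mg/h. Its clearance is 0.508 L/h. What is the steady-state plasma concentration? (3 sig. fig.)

404 µg/mL

Css = infusion rate / CL = 205 / 0.508 ≈ 404 µg/mL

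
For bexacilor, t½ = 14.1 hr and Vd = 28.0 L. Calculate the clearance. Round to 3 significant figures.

1.38 L/hr

k = ln 2 / t½ = ln 2 / 14.1 = 0.04916 hr⁻¹
CL = k · V = 0.04916 × 28.0 ≈ 1.38 L/hr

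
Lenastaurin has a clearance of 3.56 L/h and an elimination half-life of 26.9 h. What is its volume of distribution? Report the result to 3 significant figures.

k = ln 2 / t½ = ln 2 / 26.9 = 0.02577 h⁻¹
V = CL / k = 3.56 / 0.02577 ≈ 138 L

138 L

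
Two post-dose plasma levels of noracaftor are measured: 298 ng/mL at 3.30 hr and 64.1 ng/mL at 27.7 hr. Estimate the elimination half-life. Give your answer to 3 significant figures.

11.0 hours

k = ln(C₁/C₂) / (t₂ − t₁) = ln(298/64.1) / (27.7 − 3.30)
  = 1.537 / 24.40 = 0.06298 hr⁻¹
t½ = ln 2 / k = ln 2 / 0.06298 ≈ 11.0 hours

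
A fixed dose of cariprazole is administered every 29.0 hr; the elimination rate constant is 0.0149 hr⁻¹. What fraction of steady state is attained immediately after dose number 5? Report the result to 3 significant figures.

0.885

f_n = 1 − e^(−nkτ) = 1 − e^(−5 × 0.01490 × 29.0) = 1 − e^(−2.160) = 1 − 0.1153 ≈ 0.885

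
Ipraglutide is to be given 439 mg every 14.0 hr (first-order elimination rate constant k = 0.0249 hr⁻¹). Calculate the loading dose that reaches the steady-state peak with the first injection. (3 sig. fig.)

1490 mg

Accumulation ratio R = 1 / (1 − e^(−kτ)) = 1 / (1 − e^(−0.02490×14.0)) = 1 / (1 − 0.7057) = 3.398
Loading dose = maintenance dose × R = 439 × 3.398 ≈ 1490 mg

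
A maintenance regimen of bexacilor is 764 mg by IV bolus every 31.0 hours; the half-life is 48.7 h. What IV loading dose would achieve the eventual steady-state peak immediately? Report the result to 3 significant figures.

k = ln 2 / 48.7 = 0.01423 h⁻¹
Accumulation ratio R = 1 / (1 − e^(−kτ)) = 1 / (1 − e^(−0.01423×31.0)) = 1 / (1 − 0.6432) = 2.803
Loading dose = maintenance dose × R = 764 × 2.803 ≈ 2140 mg

2140 mg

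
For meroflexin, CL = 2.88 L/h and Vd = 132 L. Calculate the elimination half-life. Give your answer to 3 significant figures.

k = CL / V = 2.88 / 132 = 0.02182 h⁻¹
t½ = ln 2 / k = ln 2 / 0.02182 ≈ 31.8 hours

31.8 hours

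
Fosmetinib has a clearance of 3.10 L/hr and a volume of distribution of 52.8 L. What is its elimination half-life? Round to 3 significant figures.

k = CL / V = 3.10 / 52.8 = 0.05871 hr⁻¹
t½ = ln 2 / k = ln 2 / 0.05871 ≈ 11.8 hours

11.8 hours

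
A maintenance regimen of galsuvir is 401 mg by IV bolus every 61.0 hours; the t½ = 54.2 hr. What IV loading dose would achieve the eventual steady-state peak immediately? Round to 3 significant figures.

k = ln 2 / 54.2 = 0.01279 hr⁻¹
Accumulation ratio R = 1 / (1 − e^(−kτ)) = 1 / (1 − e^(−0.01279×61.0)) = 1 / (1 − 0.4584) = 1.846
Loading dose = maintenance dose × R = 401 × 1.846 ≈ 740 mg

740 mg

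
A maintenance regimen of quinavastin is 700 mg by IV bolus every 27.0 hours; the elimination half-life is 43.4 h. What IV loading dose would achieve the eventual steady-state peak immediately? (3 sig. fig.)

k = ln 2 / 43.4 = 0.01597 h⁻¹
Accumulation ratio R = 1 / (1 − e^(−kτ)) = 1 / (1 − e^(−0.01597×27.0)) = 1 / (1 − 0.6497) = 2.855
Loading dose = maintenance dose × R = 700 × 2.855 ≈ 2000 mg

2000 mg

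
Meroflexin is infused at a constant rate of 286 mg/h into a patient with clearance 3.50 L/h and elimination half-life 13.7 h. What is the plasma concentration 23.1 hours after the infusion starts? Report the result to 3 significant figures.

56.3 mg/L

Css = rate / CL = 286 / 3.50 = 81.71 mg/L
k = ln 2 / 13.7 = 0.05059 h⁻¹
C(t) = Css (1 − e^(−kt)) = 81.71 × (1 − e^(−1.169)) = 81.71 × 0.6892 ≈ 56.3 mg/L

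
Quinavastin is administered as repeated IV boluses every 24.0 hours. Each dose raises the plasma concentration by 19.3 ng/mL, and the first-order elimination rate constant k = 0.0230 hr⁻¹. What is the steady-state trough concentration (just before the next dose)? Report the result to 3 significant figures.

26.2 ng/mL

Fraction remaining after one interval: e^(−kτ) = e^(−0.02300 × 24.0) = 0.5758
R = 1 / (1 − 0.5758) = 2.357
Css,max = 19.3 × 2.357 = 45.50 ng/mL
Css,min = Css,max × e^(−kτ) = 45.50 × 0.5758 ≈ 26.2 ng/mL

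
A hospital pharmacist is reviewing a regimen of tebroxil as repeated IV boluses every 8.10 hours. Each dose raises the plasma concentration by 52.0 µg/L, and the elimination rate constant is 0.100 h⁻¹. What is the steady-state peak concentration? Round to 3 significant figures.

93.7 µg/L

Fraction remaining after one interval: e^(−kτ) = e^(−0.1000 × 8.10) = 0.4449
R = 1 / (1 − 0.4449) = 1.801
Css,max = 52.0 × 1.801 ≈ 93.7 µg/L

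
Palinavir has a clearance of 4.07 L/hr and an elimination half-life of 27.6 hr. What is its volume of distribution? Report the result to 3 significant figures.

k = ln 2 / t½ = ln 2 / 27.6 = 0.02511 hr⁻¹
V = CL / k = 4.07 / 0.02511 ≈ 162 L

162 L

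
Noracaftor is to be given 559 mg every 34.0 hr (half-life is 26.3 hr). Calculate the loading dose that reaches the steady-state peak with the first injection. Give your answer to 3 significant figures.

k = ln 2 / 26.3 = 0.02636 hr⁻¹
Accumulation ratio R = 1 / (1 − e^(−kτ)) = 1 / (1 − e^(−0.02636×34.0)) = 1 / (1 − 0.4082) = 1.690
Loading dose = maintenance dose × R = 559 × 1.690 ≈ 945 mg

945 mg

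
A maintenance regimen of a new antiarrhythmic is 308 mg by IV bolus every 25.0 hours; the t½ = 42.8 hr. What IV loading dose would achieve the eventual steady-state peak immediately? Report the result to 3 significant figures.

k = ln 2 / 42.8 = 0.01620 hr⁻¹
Accumulation ratio R = 1 / (1 − e^(−kτ)) = 1 / (1 − e^(−0.01620×25.0)) = 1 / (1 − 0.6671) = 3.004
Loading dose = maintenance dose × R = 308 × 3.004 ≈ 925 mg

925 mg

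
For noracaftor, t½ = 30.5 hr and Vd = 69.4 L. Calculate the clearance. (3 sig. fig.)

1.58 L/hr

k = ln 2 / t½ = ln 2 / 30.5 = 0.02273 hr⁻¹
CL = k · V = 0.02273 × 69.4 ≈ 1.58 L/hr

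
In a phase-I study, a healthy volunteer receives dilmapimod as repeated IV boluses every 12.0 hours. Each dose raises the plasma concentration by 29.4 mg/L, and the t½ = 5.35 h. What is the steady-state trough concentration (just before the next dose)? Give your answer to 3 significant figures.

7.87 mg/L

k = ln 2 / 5.35 = 0.1296 h⁻¹
Fraction remaining after one interval: e^(−kτ) = e^(−0.1296 × 12.0) = 0.2112
R = 1 / (1 − 0.2112) = 1.268
Css,max = 29.4 × 1.268 = 37.27 mg/L
Css,min = Css,max × e^(−kτ) = 37.27 × 0.2112 ≈ 7.87 mg/L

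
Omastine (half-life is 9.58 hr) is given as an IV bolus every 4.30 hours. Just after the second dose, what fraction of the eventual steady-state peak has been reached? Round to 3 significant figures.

0.463

k = ln 2 / 9.58 = 0.07235 hr⁻¹
f_n = 1 − e^(−nkτ) = 1 − e^(−2 × 0.07235 × 4.30) = 1 − e^(−0.6222) = 1 − 0.5367 ≈ 0.463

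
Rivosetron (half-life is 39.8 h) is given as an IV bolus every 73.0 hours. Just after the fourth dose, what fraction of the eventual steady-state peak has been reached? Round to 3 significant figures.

k = ln 2 / 39.8 = 0.01742 h⁻¹
f_n = 1 − e^(−nkτ) = 1 − e^(−4 × 0.01742 × 73.0) = 1 − e^(−5.085) = 1 − 0.006186 ≈ 0.994

0.994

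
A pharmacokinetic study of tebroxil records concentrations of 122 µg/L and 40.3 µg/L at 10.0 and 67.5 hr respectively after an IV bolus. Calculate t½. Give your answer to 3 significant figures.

36.0 hours

k = ln(C₁/C₂) / (t₂ − t₁) = ln(122/40.3) / (67.5 − 10.0)
  = 1.108 / 57.50 = 0.01926 hr⁻¹
t½ = ln 2 / k = ln 2 / 0.01926 ≈ 36.0 hours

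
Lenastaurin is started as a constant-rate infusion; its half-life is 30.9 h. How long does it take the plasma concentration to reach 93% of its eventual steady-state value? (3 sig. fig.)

k = ln 2 / 30.9 = 0.02243 h⁻¹
f = 1 − e^(−kt)  ⇒  t = −ln(1 − f) / k
t = −ln(1 − 0.93) / 0.02243 = 2.659 / 0.02243 ≈ 119 hours

119 hours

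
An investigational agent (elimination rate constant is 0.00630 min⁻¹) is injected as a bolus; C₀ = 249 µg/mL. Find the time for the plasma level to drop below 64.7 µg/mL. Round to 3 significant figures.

C(t) = C₀ e^(−kt)  ⇒  t = ln(C₀/C) / k
t = ln(249/64.7) / 0.006300 = 1.348 / 0.006300 ≈ 214 minutes

214 minutes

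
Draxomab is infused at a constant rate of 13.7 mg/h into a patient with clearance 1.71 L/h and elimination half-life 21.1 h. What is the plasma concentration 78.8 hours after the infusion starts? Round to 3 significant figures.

7.41 mg/L

Css = rate / CL = 13.7 / 1.71 = 8.012 mg/L
k = ln 2 / 21.1 = 0.03285 h⁻¹
C(t) = Css (1 − e^(−kt)) = 8.012 × (1 − e^(−2.589)) = 8.012 × 0.9249 ≈ 7.41 mg/L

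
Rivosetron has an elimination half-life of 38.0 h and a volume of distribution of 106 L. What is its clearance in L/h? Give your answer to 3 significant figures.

k = ln 2 / t½ = ln 2 / 38.0 = 0.01824 h⁻¹
CL = k · V = 0.01824 × 106 ≈ 1.93 L/h

1.93 L/h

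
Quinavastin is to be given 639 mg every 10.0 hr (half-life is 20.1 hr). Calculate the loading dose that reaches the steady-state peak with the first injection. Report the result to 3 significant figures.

2190 mg

k = ln 2 / 20.1 = 0.03448 hr⁻¹
Accumulation ratio R = 1 / (1 − e^(−kτ)) = 1 / (1 − e^(−0.03448×10.0)) = 1 / (1 − 0.7083) = 3.428
Loading dose = maintenance dose × R = 639 × 3.428 ≈ 2190 mg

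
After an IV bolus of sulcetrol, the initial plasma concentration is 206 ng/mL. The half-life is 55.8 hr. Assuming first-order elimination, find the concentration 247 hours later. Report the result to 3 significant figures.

9.58 ng/mL

k = ln 2 / 55.8 = 0.01242 hr⁻¹
247 hr is 4.427 half-lives, so C = 206 × (1/2)^4.427 = 206 × 0.04650 ≈ 9.58 ng/mL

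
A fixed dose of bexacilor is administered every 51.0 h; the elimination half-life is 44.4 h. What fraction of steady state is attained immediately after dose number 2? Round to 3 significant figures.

k = ln 2 / 44.4 = 0.01561 h⁻¹
f_n = 1 − e^(−nkτ) = 1 − e^(−2 × 0.01561 × 51.0) = 1 − e^(−1.592) = 1 − 0.2034 ≈ 0.797

0.797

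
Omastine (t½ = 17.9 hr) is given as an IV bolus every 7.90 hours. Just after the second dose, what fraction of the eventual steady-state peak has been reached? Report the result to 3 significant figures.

k = ln 2 / 17.9 = 0.03872 hr⁻¹
f_n = 1 − e^(−nkτ) = 1 − e^(−2 × 0.03872 × 7.90) = 1 − e^(−0.6118) = 1 − 0.5424 ≈ 0.458

0.458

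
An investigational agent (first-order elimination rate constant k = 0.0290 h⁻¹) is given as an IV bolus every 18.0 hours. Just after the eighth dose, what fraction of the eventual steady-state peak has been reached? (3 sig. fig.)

0.985

f_n = 1 − e^(−nkτ) = 1 − e^(−8 × 0.02900 × 18.0) = 1 − e^(−4.176) = 1 − 0.01536 ≈ 0.985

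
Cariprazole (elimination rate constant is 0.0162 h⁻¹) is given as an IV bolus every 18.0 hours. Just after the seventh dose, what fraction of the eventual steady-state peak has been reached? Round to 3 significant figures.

f_n = 1 − e^(−nkτ) = 1 − e^(−7 × 0.01620 × 18.0) = 1 − e^(−2.041) = 1 − 0.1299 ≈ 0.870

0.870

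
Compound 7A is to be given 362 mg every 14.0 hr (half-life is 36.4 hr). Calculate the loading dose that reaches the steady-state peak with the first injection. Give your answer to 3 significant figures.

1550 mg

k = ln 2 / 36.4 = 0.01904 hr⁻¹
Accumulation ratio R = 1 / (1 − e^(−kτ)) = 1 / (1 − e^(−0.01904×14.0)) = 1 / (1 − 0.7660) = 4.273
Loading dose = maintenance dose × R = 362 × 4.273 ≈ 1550 mg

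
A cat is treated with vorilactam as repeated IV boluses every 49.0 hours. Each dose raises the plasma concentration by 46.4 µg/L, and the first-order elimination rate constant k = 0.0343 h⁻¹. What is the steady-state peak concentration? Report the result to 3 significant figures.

57.0 µg/L

Fraction remaining after one interval: e^(−kτ) = e^(−0.03430 × 49.0) = 0.1862
R = 1 / (1 − 0.1862) = 1.229
Css,max = 46.4 × 1.229 ≈ 57.0 µg/L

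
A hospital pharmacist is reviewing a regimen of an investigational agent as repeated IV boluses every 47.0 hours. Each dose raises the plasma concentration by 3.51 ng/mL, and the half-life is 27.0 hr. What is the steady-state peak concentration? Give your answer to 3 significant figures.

k = ln 2 / 27.0 = 0.02567 hr⁻¹
Fraction remaining after one interval: e^(−kτ) = e^(−0.02567 × 47.0) = 0.2992
R = 1 / (1 − 0.2992) = 1.427
Css,max = 3.51 × 1.427 ≈ 5.01 ng/mL

5.01 ng/mL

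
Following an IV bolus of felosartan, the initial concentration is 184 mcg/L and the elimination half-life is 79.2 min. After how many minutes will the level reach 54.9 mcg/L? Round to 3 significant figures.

138 minutes

k = ln 2 / 79.2 = 0.008752 min⁻¹
C(t) = C₀ e^(−kt)  ⇒  t = ln(C₀/C) / k
t = ln(184/54.9) / 0.008752 = 1.209 / 0.008752 ≈ 138 minutes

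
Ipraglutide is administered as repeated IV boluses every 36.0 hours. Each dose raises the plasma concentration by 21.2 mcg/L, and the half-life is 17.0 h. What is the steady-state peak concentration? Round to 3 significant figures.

27.5 mcg/L

k = ln 2 / 17.0 = 0.04077 h⁻¹
Fraction remaining after one interval: e^(−kτ) = e^(−0.04077 × 36.0) = 0.2304
R = 1 / (1 − 0.2304) = 1.299
Css,max = 21.2 × 1.299 ≈ 27.5 mcg/L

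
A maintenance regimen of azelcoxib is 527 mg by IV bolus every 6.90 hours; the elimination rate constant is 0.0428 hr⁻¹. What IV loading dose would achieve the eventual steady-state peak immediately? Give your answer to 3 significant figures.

Accumulation ratio R = 1 / (1 − e^(−kτ)) = 1 / (1 − e^(−0.04280×6.90)) = 1 / (1 − 0.7443) = 3.911
Loading dose = maintenance dose × R = 527 × 3.911 ≈ 2060 mg

2060 mg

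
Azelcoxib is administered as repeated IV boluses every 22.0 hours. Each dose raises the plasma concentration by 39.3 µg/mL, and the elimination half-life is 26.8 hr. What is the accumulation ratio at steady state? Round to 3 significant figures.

2.30

k = ln 2 / 26.8 = 0.02586 hr⁻¹
Fraction remaining after one interval: e^(−kτ) = e^(−0.02586 × 22.0) = 0.5661
R = 1 / (1 − 0.5661) = 1 / 0.4339 ≈ 2.30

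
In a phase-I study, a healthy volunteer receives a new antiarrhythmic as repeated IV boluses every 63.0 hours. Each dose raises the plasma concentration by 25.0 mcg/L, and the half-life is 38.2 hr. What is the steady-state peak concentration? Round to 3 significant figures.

36.7 mcg/L

k = ln 2 / 38.2 = 0.01815 hr⁻¹
Fraction remaining after one interval: e^(−kτ) = e^(−0.01815 × 63.0) = 0.3188
R = 1 / (1 − 0.3188) = 1.468
Css,max = 25.0 × 1.468 ≈ 36.7 mcg/L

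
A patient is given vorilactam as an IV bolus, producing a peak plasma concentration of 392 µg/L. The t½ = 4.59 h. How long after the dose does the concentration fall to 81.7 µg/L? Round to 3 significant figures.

k = ln 2 / 4.59 = 0.1510 h⁻¹
C(t) = C₀ e^(−kt)  ⇒  t = ln(C₀/C) / k
t = ln(392/81.7) / 0.1510 = 1.568 / 0.1510 ≈ 10.4 hours

10.4 hours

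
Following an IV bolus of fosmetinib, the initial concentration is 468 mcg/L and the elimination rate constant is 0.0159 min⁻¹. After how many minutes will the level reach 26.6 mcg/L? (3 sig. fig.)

180 minutes

C(t) = C₀ e^(−kt)  ⇒  t = ln(C₀/C) / k
t = ln(468/26.6) / 0.01590 = 2.868 / 0.01590 ≈ 180 minutes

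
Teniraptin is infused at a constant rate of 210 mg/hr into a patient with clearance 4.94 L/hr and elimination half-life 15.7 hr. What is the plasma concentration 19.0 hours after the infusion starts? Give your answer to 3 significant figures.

24.1 µg/mL

Css = rate / CL = 210 / 4.94 = 42.51 µg/mL
k = ln 2 / 15.7 = 0.04415 hr⁻¹
C(t) = Css (1 − e^(−kt)) = 42.51 × (1 − e^(−0.8388)) = 42.51 × 0.5678 ≈ 24.1 µg/mL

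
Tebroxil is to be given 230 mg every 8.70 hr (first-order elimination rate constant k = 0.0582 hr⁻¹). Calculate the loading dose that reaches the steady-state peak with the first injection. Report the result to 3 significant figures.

Accumulation ratio R = 1 / (1 − e^(−kτ)) = 1 / (1 − e^(−0.05820×8.70)) = 1 / (1 − 0.6027) = 2.517
Loading dose = maintenance dose × R = 230 × 2.517 ≈ 579 mg

579 mg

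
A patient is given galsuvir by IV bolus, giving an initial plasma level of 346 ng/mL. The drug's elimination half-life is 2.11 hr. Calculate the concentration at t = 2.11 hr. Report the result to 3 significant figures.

173 ng/mL

k = ln 2 / 2.11 = 0.3285 hr⁻¹
C(t) = C₀ e^(−kt) = 346 × e^(−0.3285 × 2.11) = 346 × e^(−0.6931) = 346 × 0.5000 ≈ 173 ng/mL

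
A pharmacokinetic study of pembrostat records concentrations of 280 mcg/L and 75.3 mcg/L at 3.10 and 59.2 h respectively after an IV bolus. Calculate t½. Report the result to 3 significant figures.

k = ln(C₁/C₂) / (t₂ − t₁) = ln(280/75.3) / (59.2 − 3.10)
  = 1.313 / 56.10 = 0.02341 h⁻¹
t½ = ln 2 / k = ln 2 / 0.02341 ≈ 29.6 hours

29.6 hours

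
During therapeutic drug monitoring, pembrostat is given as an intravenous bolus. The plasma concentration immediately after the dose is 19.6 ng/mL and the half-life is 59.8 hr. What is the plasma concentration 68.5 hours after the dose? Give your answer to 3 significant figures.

8.86 ng/mL

k = ln 2 / 59.8 = 0.01159 hr⁻¹
C(t) = C₀ e^(−kt) = 19.6 × e^(−0.01159 × 68.5) = 19.6 × e^(−0.7940) = 19.6 × 0.4520 ≈ 8.86 ng/mL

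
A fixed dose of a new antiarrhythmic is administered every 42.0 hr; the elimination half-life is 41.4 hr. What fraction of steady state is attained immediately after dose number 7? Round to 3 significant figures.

0.993

k = ln 2 / 41.4 = 0.01674 hr⁻¹
f_n = 1 − e^(−nkτ) = 1 − e^(−7 × 0.01674 × 42.0) = 1 − e^(−4.922) = 1 − 0.007282 ≈ 0.993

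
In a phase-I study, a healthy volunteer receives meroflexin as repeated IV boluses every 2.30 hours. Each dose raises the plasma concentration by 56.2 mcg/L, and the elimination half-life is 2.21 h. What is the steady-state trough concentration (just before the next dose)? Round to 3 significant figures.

53.2 mcg/L

k = ln 2 / 2.21 = 0.3136 h⁻¹
Fraction remaining after one interval: e^(−kτ) = e^(−0.3136 × 2.30) = 0.4861
R = 1 / (1 − 0.4861) = 1.946
Css,max = 56.2 × 1.946 = 109.4 mcg/L
Css,min = Css,max × e^(−kτ) = 109.4 × 0.4861 ≈ 53.2 mcg/L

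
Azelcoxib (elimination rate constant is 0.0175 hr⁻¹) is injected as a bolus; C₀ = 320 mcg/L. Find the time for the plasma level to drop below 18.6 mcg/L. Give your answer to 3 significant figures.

163 hours

C(t) = C₀ e^(−kt)  ⇒  t = ln(C₀/C) / k
t = ln(320/18.6) / 0.01750 = 2.845 / 0.01750 ≈ 163 hours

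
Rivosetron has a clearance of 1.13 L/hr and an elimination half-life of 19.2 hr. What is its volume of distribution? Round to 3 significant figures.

31.3 L

k = ln 2 / t½ = ln 2 / 19.2 = 0.03610 hr⁻¹
V = CL / k = 1.13 / 0.03610 ≈ 31.3 L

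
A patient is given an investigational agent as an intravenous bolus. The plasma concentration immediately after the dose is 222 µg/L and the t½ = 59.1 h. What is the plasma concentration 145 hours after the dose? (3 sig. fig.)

40.5 µg/L

k = ln 2 / 59.1 = 0.01173 h⁻¹
145 h is 2.453 half-lives, so C = 222 × (1/2)^2.453 = 222 × 0.1826 ≈ 40.5 µg/L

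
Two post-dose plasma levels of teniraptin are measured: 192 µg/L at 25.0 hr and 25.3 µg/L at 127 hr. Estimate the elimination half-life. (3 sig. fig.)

k = ln(C₁/C₂) / (t₂ − t₁) = ln(192/25.3) / (127 − 25.0)
  = 2.027 / 102.0 = 0.01987 hr⁻¹
t½ = ln 2 / k = ln 2 / 0.01987 ≈ 34.9 hours

34.9 hours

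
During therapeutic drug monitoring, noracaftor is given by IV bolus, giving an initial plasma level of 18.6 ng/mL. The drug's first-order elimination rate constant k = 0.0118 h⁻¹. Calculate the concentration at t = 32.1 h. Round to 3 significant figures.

12.7 ng/mL

C(t) = C₀ e^(−kt) = 18.6 × e^(−0.01180 × 32.1) = 18.6 × e^(−0.3788) = 18.6 × 0.6847 ≈ 12.7 ng/mL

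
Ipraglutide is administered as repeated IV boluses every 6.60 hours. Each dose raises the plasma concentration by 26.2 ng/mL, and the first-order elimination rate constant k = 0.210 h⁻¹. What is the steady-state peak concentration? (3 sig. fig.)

Fraction remaining after one interval: e^(−kτ) = e^(−0.2100 × 6.60) = 0.2501
R = 1 / (1 − 0.2501) = 1.333
Css,max = 26.2 × 1.333 ≈ 34.9 ng/mL

34.9 ng/mL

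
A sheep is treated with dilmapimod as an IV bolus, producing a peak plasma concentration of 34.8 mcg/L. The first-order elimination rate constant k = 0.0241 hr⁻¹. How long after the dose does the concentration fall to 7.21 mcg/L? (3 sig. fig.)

65.3 hours

C(t) = C₀ e^(−kt)  ⇒  t = ln(C₀/C) / k
t = ln(34.8/7.21) / 0.02410 = 1.574 / 0.02410 ≈ 65.3 hours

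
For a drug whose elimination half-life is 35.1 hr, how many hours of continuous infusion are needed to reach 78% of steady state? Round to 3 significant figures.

76.7 hours

k = ln 2 / 35.1 = 0.01975 hr⁻¹
f = 1 − e^(−kt)  ⇒  t = −ln(1 − f) / k
t = −ln(1 − 0.78) / 0.01975 = 1.514 / 0.01975 ≈ 76.7 hours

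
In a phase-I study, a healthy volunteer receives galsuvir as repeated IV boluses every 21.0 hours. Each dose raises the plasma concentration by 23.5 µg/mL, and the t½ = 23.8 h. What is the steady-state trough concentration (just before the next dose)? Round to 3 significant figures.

27.9 µg/mL

k = ln 2 / 23.8 = 0.02912 h⁻¹
Fraction remaining after one interval: e^(−kτ) = e^(−0.02912 × 21.0) = 0.5425
R = 1 / (1 − 0.5425) = 2.186
Css,max = 23.5 × 2.186 = 51.36 µg/mL
Css,min = Css,max × e^(−kτ) = 51.36 × 0.5425 ≈ 27.9 µg/mL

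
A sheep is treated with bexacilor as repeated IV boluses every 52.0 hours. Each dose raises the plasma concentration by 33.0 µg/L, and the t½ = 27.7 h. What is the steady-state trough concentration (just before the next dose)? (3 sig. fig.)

k = ln 2 / 27.7 = 0.02502 h⁻¹
Fraction remaining after one interval: e^(−kτ) = e^(−0.02502 × 52.0) = 0.2722
R = 1 / (1 − 0.2722) = 1.374
Css,max = 33.0 × 1.374 = 45.34 µg/L
Css,min = Css,max × e^(−kτ) = 45.34 × 0.2722 ≈ 12.3 µg/L

12.3 µg/L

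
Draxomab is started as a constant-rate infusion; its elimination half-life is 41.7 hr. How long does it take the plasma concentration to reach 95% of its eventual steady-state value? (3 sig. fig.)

180 hours

k = ln 2 / 41.7 = 0.01662 hr⁻¹
f = 1 − e^(−kt)  ⇒  t = −ln(1 − f) / k
t = −ln(1 − 0.95) / 0.01662 = 2.996 / 0.01662 ≈ 180 hours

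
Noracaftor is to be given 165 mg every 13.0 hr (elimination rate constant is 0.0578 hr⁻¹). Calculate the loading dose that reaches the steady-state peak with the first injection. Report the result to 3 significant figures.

312 mg

Accumulation ratio R = 1 / (1 − e^(−kτ)) = 1 / (1 − e^(−0.05780×13.0)) = 1 / (1 − 0.4717) = 1.893
Loading dose = maintenance dose × R = 165 × 1.893 ≈ 312 mg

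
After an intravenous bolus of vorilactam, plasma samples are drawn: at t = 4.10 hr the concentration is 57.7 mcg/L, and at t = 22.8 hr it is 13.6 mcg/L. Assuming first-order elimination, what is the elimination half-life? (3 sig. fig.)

8.97 hours

k = ln(C₁/C₂) / (t₂ − t₁) = ln(57.7/13.6) / (22.8 − 4.10)
  = 1.445 / 18.70 = 0.07728 hr⁻¹
t½ = ln 2 / k = ln 2 / 0.07728 ≈ 8.97 hours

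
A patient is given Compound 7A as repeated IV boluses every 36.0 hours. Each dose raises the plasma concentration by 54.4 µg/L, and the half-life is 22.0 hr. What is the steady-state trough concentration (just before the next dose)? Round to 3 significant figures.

k = ln 2 / 22.0 = 0.03151 hr⁻¹
Fraction remaining after one interval: e^(−kτ) = e^(−0.03151 × 36.0) = 0.3217
R = 1 / (1 − 0.3217) = 1.474
Css,max = 54.4 × 1.474 = 80.20 µg/L
Css,min = Css,max × e^(−kτ) = 80.20 × 0.3217 ≈ 25.8 µg/L

25.8 µg/L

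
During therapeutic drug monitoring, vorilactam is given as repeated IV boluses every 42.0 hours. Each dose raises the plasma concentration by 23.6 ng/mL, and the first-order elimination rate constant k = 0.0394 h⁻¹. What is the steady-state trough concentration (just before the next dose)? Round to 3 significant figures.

Fraction remaining after one interval: e^(−kτ) = e^(−0.03940 × 42.0) = 0.1911
R = 1 / (1 − 0.1911) = 1.236
Css,max = 23.6 × 1.236 = 29.18 ng/mL
Css,min = Css,max × e^(−kτ) = 29.18 × 0.1911 ≈ 5.58 ng/mL

5.58 ng/mL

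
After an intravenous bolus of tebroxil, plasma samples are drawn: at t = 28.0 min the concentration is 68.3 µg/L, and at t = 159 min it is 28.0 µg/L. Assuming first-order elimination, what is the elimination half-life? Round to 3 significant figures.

102 minutes

k = ln(C₁/C₂) / (t₂ − t₁) = ln(68.3/28.0) / (159 − 28.0)
  = 0.8917 / 131.0 = 0.006807 min⁻¹
t½ = ln 2 / k = ln 2 / 0.006807 ≈ 102 minutes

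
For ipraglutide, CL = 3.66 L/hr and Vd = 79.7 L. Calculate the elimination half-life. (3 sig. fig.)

15.1 hours

k = CL / V = 3.66 / 79.7 = 0.04592 hr⁻¹
t½ = ln 2 / k = ln 2 / 0.04592 ≈ 15.1 hours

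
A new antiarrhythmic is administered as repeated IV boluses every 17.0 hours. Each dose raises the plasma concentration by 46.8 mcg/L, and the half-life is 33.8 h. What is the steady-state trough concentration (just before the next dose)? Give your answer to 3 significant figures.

k = ln 2 / 33.8 = 0.02051 h⁻¹
Fraction remaining after one interval: e^(−kτ) = e^(−0.02051 × 17.0) = 0.7057
R = 1 / (1 − 0.7057) = 3.397
Css,max = 46.8 × 3.397 = 159.0 mcg/L
Css,min = Css,max × e^(−kτ) = 159.0 × 0.7057 ≈ 112 mcg/L

112 mcg/L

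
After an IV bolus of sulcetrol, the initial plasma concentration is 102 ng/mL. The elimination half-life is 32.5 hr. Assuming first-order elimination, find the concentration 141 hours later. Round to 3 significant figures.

k = ln 2 / 32.5 = 0.02133 hr⁻¹
141 hr is 4.338 half-lives, so C = 102 × (1/2)^4.338 = 102 × 0.04943 ≈ 5.04 ng/mL

5.04 ng/mL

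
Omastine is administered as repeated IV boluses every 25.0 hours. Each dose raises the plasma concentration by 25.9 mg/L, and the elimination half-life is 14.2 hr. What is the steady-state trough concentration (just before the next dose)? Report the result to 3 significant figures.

k = ln 2 / 14.2 = 0.04881 hr⁻¹
Fraction remaining after one interval: e^(−kτ) = e^(−0.04881 × 25.0) = 0.2951
R = 1 / (1 − 0.2951) = 1.419
Css,max = 25.9 × 1.419 = 36.74 mg/L
Css,min = Css,max × e^(−kτ) = 36.74 × 0.2951 ≈ 10.8 mg/L

10.8 mg/L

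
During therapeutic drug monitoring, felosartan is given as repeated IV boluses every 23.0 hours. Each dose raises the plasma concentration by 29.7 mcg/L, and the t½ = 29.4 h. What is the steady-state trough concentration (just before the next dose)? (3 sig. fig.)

k = ln 2 / 29.4 = 0.02358 h⁻¹
Fraction remaining after one interval: e^(−kτ) = e^(−0.02358 × 23.0) = 0.5814
R = 1 / (1 − 0.5814) = 2.389
Css,max = 29.7 × 2.389 = 70.96 mcg/L
Css,min = Css,max × e^(−kτ) = 70.96 × 0.5814 ≈ 41.3 mcg/L

41.3 mcg/L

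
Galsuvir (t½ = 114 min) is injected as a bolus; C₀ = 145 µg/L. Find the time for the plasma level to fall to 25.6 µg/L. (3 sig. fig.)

k = ln 2 / 114 = 0.006080 min⁻¹
C(t) = C₀ e^(−kt)  ⇒  t = ln(C₀/C) / k
t = ln(145/25.6) / 0.006080 = 1.734 / 0.006080 ≈ 285 minutes

285 minutes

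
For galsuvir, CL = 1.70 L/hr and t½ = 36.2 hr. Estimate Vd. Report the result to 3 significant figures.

k = ln 2 / t½ = ln 2 / 36.2 = 0.01915 hr⁻¹
V = CL / k = 1.70 / 0.01915 ≈ 88.8 L

88.8 L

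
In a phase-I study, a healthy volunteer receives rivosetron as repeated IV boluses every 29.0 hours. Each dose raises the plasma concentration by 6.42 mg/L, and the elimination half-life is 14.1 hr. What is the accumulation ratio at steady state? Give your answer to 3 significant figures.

1.32

k = ln 2 / 14.1 = 0.04916 hr⁻¹
Fraction remaining after one interval: e^(−kτ) = e^(−0.04916 × 29.0) = 0.2404
R = 1 / (1 − 0.2404) = 1 / 0.7596 ≈ 1.32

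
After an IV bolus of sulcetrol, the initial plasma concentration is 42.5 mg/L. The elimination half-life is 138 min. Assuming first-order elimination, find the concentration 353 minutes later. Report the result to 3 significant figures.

k = ln 2 / 138 = 0.005023 min⁻¹
C(t) = C₀ e^(−kt) = 42.5 × e^(−0.005023 × 353) = 42.5 × e^(−1.773) = 42.5 × 0.1698 ≈ 7.22 mg/L

7.22 mg/L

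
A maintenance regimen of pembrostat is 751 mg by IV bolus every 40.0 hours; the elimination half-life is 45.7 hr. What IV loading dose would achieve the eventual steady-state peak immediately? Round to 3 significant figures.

k = ln 2 / 45.7 = 0.01517 hr⁻¹
Accumulation ratio R = 1 / (1 − e^(−kτ)) = 1 / (1 − e^(−0.01517×40.0)) = 1 / (1 − 0.5452) = 2.199
Loading dose = maintenance dose × R = 751 × 2.199 ≈ 1650 mg

1650 mg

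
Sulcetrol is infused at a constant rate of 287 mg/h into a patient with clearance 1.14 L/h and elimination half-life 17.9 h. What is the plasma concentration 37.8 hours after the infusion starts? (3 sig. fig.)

Css = rate / CL = 287 / 1.14 = 251.8 µg/mL
k = ln 2 / 17.9 = 0.03872 h⁻¹
C(t) = Css (1 − e^(−kt)) = 251.8 × (1 − e^(−1.464)) = 251.8 × 0.7686 ≈ 194 µg/mL

194 µg/mL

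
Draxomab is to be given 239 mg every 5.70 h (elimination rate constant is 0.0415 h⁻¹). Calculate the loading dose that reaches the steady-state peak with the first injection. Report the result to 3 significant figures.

1130 mg

Accumulation ratio R = 1 / (1 − e^(−kτ)) = 1 / (1 − e^(−0.04150×5.70)) = 1 / (1 − 0.7893) = 4.747
Loading dose = maintenance dose × R = 239 × 4.747 ≈ 1130 mg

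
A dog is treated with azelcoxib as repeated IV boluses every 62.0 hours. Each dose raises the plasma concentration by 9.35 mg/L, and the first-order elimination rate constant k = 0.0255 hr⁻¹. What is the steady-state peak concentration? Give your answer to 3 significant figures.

Fraction remaining after one interval: e^(−kτ) = e^(−0.02550 × 62.0) = 0.2058
R = 1 / (1 − 0.2058) = 1.259
Css,max = 9.35 × 1.259 ≈ 11.8 mg/L

11.8 mg/L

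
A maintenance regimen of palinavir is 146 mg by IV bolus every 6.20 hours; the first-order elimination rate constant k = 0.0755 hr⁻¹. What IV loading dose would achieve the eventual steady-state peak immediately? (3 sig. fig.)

391 mg

Accumulation ratio R = 1 / (1 − e^(−kτ)) = 1 / (1 − e^(−0.07550×6.20)) = 1 / (1 − 0.6262) = 2.675
Loading dose = maintenance dose × R = 146 × 2.675 ≈ 391 mg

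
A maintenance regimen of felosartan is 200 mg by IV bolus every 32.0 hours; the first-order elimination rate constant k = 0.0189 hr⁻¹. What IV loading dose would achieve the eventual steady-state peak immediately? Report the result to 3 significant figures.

Accumulation ratio R = 1 / (1 − e^(−kτ)) = 1 / (1 − e^(−0.01890×32.0)) = 1 / (1 − 0.5462) = 2.204
Loading dose = maintenance dose × R = 200 × 2.204 ≈ 441 mg

441 mg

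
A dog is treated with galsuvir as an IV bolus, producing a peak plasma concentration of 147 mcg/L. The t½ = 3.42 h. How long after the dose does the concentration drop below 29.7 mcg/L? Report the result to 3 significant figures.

k = ln 2 / 3.42 = 0.2027 h⁻¹
C(t) = C₀ e^(−kt)  ⇒  t = ln(C₀/C) / k
t = ln(147/29.7) / 0.2027 = 1.599 / 0.2027 ≈ 7.89 hours

7.89 hours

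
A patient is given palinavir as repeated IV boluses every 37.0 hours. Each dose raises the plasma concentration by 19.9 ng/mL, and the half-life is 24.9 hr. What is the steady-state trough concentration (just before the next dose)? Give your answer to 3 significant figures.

k = ln 2 / 24.9 = 0.02784 hr⁻¹
Fraction remaining after one interval: e^(−kτ) = e^(−0.02784 × 37.0) = 0.3570
R = 1 / (1 − 0.3570) = 1.555
Css,max = 19.9 × 1.555 = 30.95 ng/mL
Css,min = Css,max × e^(−kτ) = 30.95 × 0.3570 ≈ 11.0 ng/mL

11.0 ng/mL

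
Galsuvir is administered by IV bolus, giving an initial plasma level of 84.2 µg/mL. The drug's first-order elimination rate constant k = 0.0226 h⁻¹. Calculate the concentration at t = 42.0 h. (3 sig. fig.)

C(t) = C₀ e^(−kt) = 84.2 × e^(−0.02260 × 42.0) = 84.2 × e^(−0.9492) = 84.2 × 0.3871 ≈ 32.6 µg/mL

32.6 µg/mL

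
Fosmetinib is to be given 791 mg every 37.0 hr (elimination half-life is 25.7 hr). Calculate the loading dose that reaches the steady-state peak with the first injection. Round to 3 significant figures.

k = ln 2 / 25.7 = 0.02697 hr⁻¹
Accumulation ratio R = 1 / (1 − e^(−kτ)) = 1 / (1 − e^(−0.02697×37.0)) = 1 / (1 − 0.3686) = 1.584
Loading dose = maintenance dose × R = 791 × 1.584 ≈ 1250 mg

1250 mg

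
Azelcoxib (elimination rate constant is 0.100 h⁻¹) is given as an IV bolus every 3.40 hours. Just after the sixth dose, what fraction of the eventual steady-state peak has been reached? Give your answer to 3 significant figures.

0.870

f_n = 1 − e^(−nkτ) = 1 − e^(−6 × 0.1000 × 3.40) = 1 − e^(−2.040) = 1 − 0.1300 ≈ 0.870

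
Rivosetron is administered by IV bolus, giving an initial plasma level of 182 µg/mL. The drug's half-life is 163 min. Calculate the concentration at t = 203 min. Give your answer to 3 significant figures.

k = ln 2 / 163 = 0.004252 min⁻¹
C(t) = C₀ e^(−kt) = 182 × e^(−0.004252 × 203) = 182 × e^(−0.8632) = 182 × 0.4218 ≈ 76.8 µg/mL

76.8 µg/mL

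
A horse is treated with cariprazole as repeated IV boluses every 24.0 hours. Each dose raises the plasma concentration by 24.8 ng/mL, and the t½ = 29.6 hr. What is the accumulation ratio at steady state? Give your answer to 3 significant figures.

k = ln 2 / 29.6 = 0.02342 hr⁻¹
Fraction remaining after one interval: e^(−kτ) = e^(−0.02342 × 24.0) = 0.5701
R = 1 / (1 − 0.5701) = 1 / 0.4299 ≈ 2.33

2.33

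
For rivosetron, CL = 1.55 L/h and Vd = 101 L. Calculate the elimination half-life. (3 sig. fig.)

45.2 hours

k = CL / V = 1.55 / 101 = 0.01535 h⁻¹
t½ = ln 2 / k = ln 2 / 0.01535 ≈ 45.2 hours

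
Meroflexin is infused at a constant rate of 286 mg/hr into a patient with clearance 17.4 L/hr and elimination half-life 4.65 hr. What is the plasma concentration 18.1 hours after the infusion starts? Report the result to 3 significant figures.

Css = rate / CL = 286 / 17.4 = 16.44 µg/mL
k = ln 2 / 4.65 = 0.1491 hr⁻¹
C(t) = Css (1 − e^(−kt)) = 16.44 × (1 − e^(−2.698)) = 16.44 × 0.9327 ≈ 15.3 µg/mL

15.3 µg/mL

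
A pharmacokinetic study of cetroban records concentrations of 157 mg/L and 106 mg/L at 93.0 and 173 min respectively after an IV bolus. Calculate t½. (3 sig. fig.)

141 minutes

k = ln(C₁/C₂) / (t₂ − t₁) = ln(157/106) / (173 − 93.0)
  = 0.3928 / 80.00 = 0.004910 min⁻¹
t½ = ln 2 / k = ln 2 / 0.004910 ≈ 141 minutes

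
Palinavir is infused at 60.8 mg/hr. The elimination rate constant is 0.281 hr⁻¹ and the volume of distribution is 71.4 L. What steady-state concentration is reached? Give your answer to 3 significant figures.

CL = k · V = 0.281 × 71.4 = 20.06 L/hr
Css = rate / CL = 60.8 / 20.06 ≈ 3.03 mg/L

3.03 mg/L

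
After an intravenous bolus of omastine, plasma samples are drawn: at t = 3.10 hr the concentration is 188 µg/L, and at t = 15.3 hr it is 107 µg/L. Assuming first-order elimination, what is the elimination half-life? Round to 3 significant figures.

k = ln(C₁/C₂) / (t₂ − t₁) = ln(188/107) / (15.3 − 3.10)
  = 0.5636 / 12.20 = 0.04620 hr⁻¹
t½ = ln 2 / k = ln 2 / 0.04620 ≈ 15.0 hours

15.0 hours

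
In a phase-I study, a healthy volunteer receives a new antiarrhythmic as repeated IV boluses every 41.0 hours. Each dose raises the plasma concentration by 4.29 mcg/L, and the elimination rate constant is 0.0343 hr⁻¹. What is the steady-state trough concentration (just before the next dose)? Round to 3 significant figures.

1.39 mcg/L

Fraction remaining after one interval: e^(−kτ) = e^(−0.03430 × 41.0) = 0.2450
R = 1 / (1 − 0.2450) = 1.325
Css,max = 4.29 × 1.325 = 5.682 mcg/L
Css,min = Css,max × e^(−kτ) = 5.682 × 0.2450 ≈ 1.39 mcg/L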